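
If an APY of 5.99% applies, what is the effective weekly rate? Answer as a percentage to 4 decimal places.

0.1119%

The per-week rate i satisfies (1 + i)^52 = 1 + 0.0599.
i = 1.0599^(1/52) − 1 = 0.0011194 = 0.1119%.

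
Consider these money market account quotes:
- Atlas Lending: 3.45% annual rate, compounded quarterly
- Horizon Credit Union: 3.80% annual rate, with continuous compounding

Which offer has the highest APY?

Horizon Credit Union

Atlas Lending: (1 + 0.0345/4)^4 − 1 = 3.495%
Horizon Credit Union: e^0.0380 − 1 = 3.873%
The highest effective annual rate is Horizon Credit Union at 3.873%.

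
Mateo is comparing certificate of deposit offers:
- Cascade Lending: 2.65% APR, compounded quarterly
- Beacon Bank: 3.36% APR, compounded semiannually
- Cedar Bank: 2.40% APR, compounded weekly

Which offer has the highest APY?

Cascade Lending: (1 + 0.0265/4)^4 − 1 = 2.676%
Beacon Bank: (1 + 0.0336/2)^2 − 1 = 3.388%
Cedar Bank: (1 + 0.0240/52)^52 − 1 = 2.428%
The highest effective annual rate is Beacon Bank at 3.388%.

Beacon Bank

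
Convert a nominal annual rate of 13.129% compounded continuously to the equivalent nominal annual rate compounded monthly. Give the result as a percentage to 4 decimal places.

EAR under continuous compounding: e^0.13129 − 1 = 0.140298.
Solve (1 + r/12)^12 = 1.140298: r/12 = 1.140298^(1/12) − 1 = 0.011001, so r = 0.132011 = 13.2011%.

13.2011%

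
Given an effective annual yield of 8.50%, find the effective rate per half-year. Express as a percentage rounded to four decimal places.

The per-half-year rate i satisfies (1 + i)^2 = 1 + 0.0850.
i = 1.0850^(1/2) − 1 = 0.0416333 = 4.1633%.

4.1633%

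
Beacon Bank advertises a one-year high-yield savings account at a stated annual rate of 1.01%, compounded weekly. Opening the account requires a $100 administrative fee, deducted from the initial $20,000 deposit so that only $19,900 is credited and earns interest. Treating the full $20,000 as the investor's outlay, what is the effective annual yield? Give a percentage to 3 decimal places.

Value after one year: 19,900 × (1 + 0.0101/52)^52 = 19,900 × 1.010150 = $20,101.99.
Effective yield on the $20,000 outlay: 20,101.99 / 20,000 − 1 = 0.005099 = 0.510%.

0.510%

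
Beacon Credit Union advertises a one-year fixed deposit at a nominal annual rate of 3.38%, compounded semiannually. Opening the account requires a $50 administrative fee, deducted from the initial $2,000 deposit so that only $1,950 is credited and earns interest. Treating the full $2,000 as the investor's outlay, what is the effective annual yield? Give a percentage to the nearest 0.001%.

0.823%

Value after one year: 1,950 × (1 + 0.0338/2)^2 = 1,950 × 1.034086 = $2,016.47.
Effective yield on the $2,000 outlay: 2,016.47 / 2,000 − 1 = 0.008233 = 0.823%.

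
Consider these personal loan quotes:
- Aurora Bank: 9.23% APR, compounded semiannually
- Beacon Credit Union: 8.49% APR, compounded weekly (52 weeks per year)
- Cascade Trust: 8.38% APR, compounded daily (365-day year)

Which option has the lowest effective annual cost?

Cascade Trust

Aurora Bank: (1 + 0.0923/2)^2 − 1 = 9.443%
Beacon Credit Union: (1 + 0.0849/52)^52 − 1 = 8.853%
Cascade Trust: (1 + 0.0838/365)^365 − 1 = 8.740%
The lowest effective annual rate is Cascade Trust at 8.740%.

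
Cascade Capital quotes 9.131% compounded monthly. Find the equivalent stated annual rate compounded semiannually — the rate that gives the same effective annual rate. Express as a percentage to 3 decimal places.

EAR = (1 + 0.09131/12)^12 − 1 = 0.095230.
Solve (1 + r/2)^2 = 1.095230: r/2 = 1.095230^(1/2) − 1 = 0.046532, so r = 0.093065 = 9.306%.

9.306%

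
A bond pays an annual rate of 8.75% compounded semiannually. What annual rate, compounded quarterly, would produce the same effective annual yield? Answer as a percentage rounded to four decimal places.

EAR = (1 + 0.0875/2)^2 − 1 = 0.089414.
Solve (1 + r/4)^4 = 1.089414: r/4 = 1.089414^(1/4) − 1 = 0.021641, so r = 0.086563 = 8.6563%.

8.6563%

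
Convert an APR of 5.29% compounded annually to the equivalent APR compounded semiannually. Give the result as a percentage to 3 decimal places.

5.222%

Compounded annually, EAR = nominal = 0.052900.
Solve (1 + r/2)^2 = 1.052900: r/2 = 1.052900^(1/2) − 1 = 0.026109, so r = 0.052218 = 5.222%.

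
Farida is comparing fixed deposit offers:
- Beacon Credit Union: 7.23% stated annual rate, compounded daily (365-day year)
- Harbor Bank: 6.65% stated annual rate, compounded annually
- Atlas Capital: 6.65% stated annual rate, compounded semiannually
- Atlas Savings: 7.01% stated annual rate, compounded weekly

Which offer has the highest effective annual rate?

Beacon Credit Union: (1 + 0.0723/365)^365 − 1 = 7.497%
Harbor Bank: compounded annually, EAR = 6.650%
Atlas Capital: (1 + 0.0665/2)^2 − 1 = 6.761%
Atlas Savings: (1 + 0.0701/52)^52 − 1 = 7.256%
The highest effective annual rate is Beacon Credit Union at 7.497%.

Beacon Credit Union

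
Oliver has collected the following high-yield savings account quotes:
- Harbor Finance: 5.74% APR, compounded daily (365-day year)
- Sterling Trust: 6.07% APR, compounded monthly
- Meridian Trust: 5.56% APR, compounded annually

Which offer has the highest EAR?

Sterling Trust

Harbor Finance: (1 + 0.0574/365)^365 − 1 = 5.907%
Sterling Trust: (1 + 0.0607/12)^12 − 1 = 6.242%
Meridian Trust: compounded annually, EAR = 5.560%
The highest effective annual rate is Sterling Trust at 6.242%.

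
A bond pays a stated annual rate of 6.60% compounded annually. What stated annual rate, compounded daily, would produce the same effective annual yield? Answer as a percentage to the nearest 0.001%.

Compounded annually, EAR = nominal = 0.066000.
Solve (1 + r/365)^365 = 1.066000: r/365 = 1.066000^(1/365) − 1 = 0.000175, so r = 0.063919 = 6.392%.

6.392%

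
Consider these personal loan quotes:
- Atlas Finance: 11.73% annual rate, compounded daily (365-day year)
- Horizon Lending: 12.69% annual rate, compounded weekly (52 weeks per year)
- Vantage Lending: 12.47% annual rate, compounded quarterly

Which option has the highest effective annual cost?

Atlas Finance: (1 + 0.1173/365)^365 − 1 = 12.444%
Horizon Lending: (1 + 0.1269/52)^52 − 1 = 13.513%
Vantage Lending: (1 + 0.1247/4)^4 − 1 = 13.065%
The highest effective annual rate is Horizon Lending at 13.513%.

Horizon Lending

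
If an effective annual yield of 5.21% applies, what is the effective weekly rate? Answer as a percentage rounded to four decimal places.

0.0977%

The per-week rate i satisfies (1 + i)^52 = 1 + 0.0521.
i = 1.0521^(1/52) − 1 = 0.0009772 = 0.0977%.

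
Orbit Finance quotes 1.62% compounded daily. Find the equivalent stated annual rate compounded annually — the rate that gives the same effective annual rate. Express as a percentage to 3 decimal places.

1.633%

EAR = (1 + 0.0162/365)^365 − 1 = 0.016332.
Compounded annually, the equivalent nominal rate is the EAR itself: 1.633%.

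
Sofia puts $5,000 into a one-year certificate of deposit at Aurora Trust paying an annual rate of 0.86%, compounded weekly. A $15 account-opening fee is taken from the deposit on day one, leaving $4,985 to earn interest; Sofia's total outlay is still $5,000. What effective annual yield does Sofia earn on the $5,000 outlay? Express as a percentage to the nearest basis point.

0.56%

Value after one year: 4,985 × (1 + 0.0086/52)^52 = 4,985 × 1.008636 = $5,028.05.
Effective yield on the $5,000 outlay: 5,028.05 / 5,000 − 1 = 0.005610 = 0.56%.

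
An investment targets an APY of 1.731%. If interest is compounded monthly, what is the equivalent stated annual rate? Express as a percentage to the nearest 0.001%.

(1 + r/12)^12 − 1 = 0.01731, so 1 + r/12 = 1.01731^(1/12).
r/12 = 0.001431, so r = 0.017174 = 1.717%.

1.717%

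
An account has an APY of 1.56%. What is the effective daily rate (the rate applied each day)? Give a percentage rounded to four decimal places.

0.0042%

The per-day rate i satisfies (1 + i)^365 = 1 + 0.0156.
i = 1.0156^(1/365) − 1 = 0.0000424 = 0.0042%.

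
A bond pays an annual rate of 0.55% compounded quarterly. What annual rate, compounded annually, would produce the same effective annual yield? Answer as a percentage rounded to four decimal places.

0.5511%

EAR = (1 + 0.0055/4)^4 − 1 = 0.005511.
Compounded annually, the equivalent nominal rate is the EAR itself: 0.5511%.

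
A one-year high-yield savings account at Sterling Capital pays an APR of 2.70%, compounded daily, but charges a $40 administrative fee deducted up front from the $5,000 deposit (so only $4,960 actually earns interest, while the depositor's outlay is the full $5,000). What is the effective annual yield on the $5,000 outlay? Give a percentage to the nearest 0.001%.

Value after one year: 4,960 × (1 + 0.0270/365)^365 = 4,960 × 1.027367 = $5,095.74.
Effective yield on the $5,000 outlay: 5,095.74 / 5,000 − 1 = 0.019148 = 1.915%.

1.915%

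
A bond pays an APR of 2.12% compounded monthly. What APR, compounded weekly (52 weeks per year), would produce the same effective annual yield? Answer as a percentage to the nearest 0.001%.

EAR = (1 + 0.0212/12)^12 − 1 = 0.021407.
Solve (1 + r/52)^52 = 1.021407: r/52 = 1.021407^(1/52) − 1 = 0.000407, so r = 0.021186 = 2.119%.

2.119%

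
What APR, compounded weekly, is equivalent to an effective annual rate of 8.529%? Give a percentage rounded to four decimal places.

8.1912%

(1 + r/52)^52 − 1 = 0.08529, so 1 + r/52 = 1.08529^(1/52).
r/52 = 0.001575, so r = 0.081912 = 8.1912%.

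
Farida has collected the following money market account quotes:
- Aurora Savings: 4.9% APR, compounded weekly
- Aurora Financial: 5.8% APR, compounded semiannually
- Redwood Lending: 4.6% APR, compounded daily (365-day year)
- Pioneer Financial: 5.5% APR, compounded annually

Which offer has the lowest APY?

Aurora Savings: (1 + 0.049/52)^52 − 1 = 5.020%
Aurora Financial: (1 + 0.058/2)^2 − 1 = 5.884%
Redwood Lending: (1 + 0.046/365)^365 − 1 = 4.707%
Pioneer Financial: compounded annually, EAR = 5.500%
The lowest effective annual rate is Redwood Lending at 4.707%.

Redwood Lending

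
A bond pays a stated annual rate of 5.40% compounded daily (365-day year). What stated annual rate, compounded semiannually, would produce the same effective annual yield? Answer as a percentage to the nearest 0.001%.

EAR = (1 + 0.0540/365)^365 − 1 = 0.055480.
Solve (1 + r/2)^2 = 1.055480: r/2 = 1.055480^(1/2) − 1 = 0.027366, so r = 0.054732 = 5.473%.

5.473%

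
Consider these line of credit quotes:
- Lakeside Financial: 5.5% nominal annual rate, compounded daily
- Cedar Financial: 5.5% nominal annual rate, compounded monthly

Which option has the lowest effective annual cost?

Lakeside Financial: (1 + 0.055/365)^365 − 1 = 5.654%
Cedar Financial: (1 + 0.055/12)^12 − 1 = 5.641%
The lowest effective annual rate is Cedar Financial at 5.641%.

Cedar Financial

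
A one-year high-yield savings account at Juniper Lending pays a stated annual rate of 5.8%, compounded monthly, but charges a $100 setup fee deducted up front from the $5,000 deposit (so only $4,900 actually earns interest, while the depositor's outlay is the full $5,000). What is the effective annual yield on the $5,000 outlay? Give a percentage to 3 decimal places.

3.838%

Value after one year: 4,900 × (1 + 0.058/12)^12 = 4,900 × 1.059567 = $5,191.88.
Effective yield on the $5,000 outlay: 5,191.88 / 5,000 − 1 = 0.038376 = 3.838%.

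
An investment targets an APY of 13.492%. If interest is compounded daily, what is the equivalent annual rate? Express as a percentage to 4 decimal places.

12.6584%

(1 + r/365)^365 − 1 = 0.13492, so 1 + r/365 = 1.13492^(1/365).
r/365 = 0.000347, so r = 0.126584 = 12.6584%.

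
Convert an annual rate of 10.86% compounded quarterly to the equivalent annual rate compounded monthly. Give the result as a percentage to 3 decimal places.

10.763%

EAR = (1 + 0.1086/4)^4 − 1 = 0.113103.
Solve (1 + r/12)^12 = 1.113103: r/12 = 1.113103^(1/12) − 1 = 0.008969, so r = 0.107632 = 10.763%.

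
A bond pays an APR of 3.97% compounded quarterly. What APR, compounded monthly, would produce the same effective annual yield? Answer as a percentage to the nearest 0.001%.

EAR = (1 + 0.0397/4)^4 − 1 = 0.040295.
Solve (1 + r/12)^12 = 1.040295: r/12 = 1.040295^(1/12) − 1 = 0.003297, so r = 0.039569 = 3.957%.

3.957%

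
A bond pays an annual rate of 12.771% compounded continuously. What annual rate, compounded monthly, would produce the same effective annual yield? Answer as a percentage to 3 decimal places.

EAR under continuous compounding: e^0.12771 − 1 = 0.136223.
Solve (1 + r/12)^12 = 1.136223: r/12 = 1.136223^(1/12) − 1 = 0.010699, so r = 0.128392 = 12.839%.

12.839%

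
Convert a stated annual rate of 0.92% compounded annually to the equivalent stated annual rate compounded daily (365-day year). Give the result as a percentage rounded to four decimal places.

Compounded annually, EAR = nominal = 0.009200.
Solve (1 + r/365)^365 = 1.009200: r/365 = 1.009200^(1/365) − 1 = 0.000025, so r = 0.009158 = 0.9158%.

0.9158%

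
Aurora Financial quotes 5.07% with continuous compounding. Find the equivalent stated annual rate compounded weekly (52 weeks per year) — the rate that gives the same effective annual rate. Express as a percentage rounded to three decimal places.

5.072%

EAR under continuous compounding: e^0.0507 − 1 = 0.052007.
Solve (1 + r/52)^52 = 1.052007: r/52 = 1.052007^(1/52) − 1 = 0.000975, so r = 0.050725 = 5.072%.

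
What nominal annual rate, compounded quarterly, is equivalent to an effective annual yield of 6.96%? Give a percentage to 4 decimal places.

(1 + r/4)^4 − 1 = 0.0696, so 1 + r/4 = 1.0696^(1/4).
r/4 = 0.016963, so r = 0.067854 = 6.7854%.

6.7854%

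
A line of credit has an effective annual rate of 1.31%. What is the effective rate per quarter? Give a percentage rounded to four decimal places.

0.3259%

The per-quarter rate i satisfies (1 + i)^4 = 1 + 0.0131.
i = 1.0131^(1/4) − 1 = 0.0032590 = 0.3259%.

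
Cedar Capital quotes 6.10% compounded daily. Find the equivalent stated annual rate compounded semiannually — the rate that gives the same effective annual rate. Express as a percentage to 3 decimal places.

6.193%

EAR = (1 + 0.0610/365)^365 − 1 = 0.062893.
Solve (1 + r/2)^2 = 1.062893: r/2 = 1.062893^(1/2) − 1 = 0.030967, so r = 0.061935 = 6.193%.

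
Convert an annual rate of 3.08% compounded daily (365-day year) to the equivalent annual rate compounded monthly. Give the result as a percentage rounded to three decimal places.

EAR = (1 + 0.0308/365)^365 − 1 = 0.031278.
Solve (1 + r/12)^12 = 1.031278: r/12 = 1.031278^(1/12) − 1 = 0.002570, so r = 0.030838 = 3.084%.

3.084%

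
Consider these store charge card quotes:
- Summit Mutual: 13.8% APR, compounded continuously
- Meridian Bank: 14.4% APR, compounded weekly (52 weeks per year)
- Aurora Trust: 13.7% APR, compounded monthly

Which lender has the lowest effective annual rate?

Aurora Trust

Summit Mutual: e^0.138 − 1 = 14.798%
Meridian Bank: (1 + 0.144/52)^52 − 1 = 15.465%
Aurora Trust: (1 + 0.137/12)^12 − 1 = 14.594%
The lowest effective annual rate is Aurora Trust at 14.594%.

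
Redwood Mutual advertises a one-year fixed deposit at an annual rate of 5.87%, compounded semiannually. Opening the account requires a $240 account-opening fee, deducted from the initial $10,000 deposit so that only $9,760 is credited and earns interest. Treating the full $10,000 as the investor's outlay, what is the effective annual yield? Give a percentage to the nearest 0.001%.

Value after one year: 9,760 × (1 + 0.0587/2)^2 = 9,760 × 1.059561 = $10,341.32.
Effective yield on the $10,000 outlay: 10,341.32 / 10,000 − 1 = 0.034132 = 3.413%.

3.413%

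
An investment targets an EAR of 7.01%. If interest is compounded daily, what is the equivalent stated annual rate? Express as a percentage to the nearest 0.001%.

(1 + r/365)^365 − 1 = 0.0701, so 1 + r/365 = 1.0701^(1/365).
r/365 = 0.000186, so r = 0.067758 = 6.776%.

6.776%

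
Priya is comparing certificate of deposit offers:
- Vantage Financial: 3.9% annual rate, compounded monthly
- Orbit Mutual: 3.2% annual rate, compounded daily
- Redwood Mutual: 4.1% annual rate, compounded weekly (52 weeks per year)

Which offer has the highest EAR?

Vantage Financial: (1 + 0.039/12)^12 − 1 = 3.970%
Orbit Mutual: (1 + 0.032/365)^365 − 1 = 3.252%
Redwood Mutual: (1 + 0.041/52)^52 − 1 = 4.184%
The highest effective annual rate is Redwood Mutual at 4.184%.

Redwood Mutual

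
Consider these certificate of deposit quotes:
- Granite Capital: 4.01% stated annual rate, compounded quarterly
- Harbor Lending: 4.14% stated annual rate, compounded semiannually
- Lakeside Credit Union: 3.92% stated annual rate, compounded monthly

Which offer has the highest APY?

Granite Capital: (1 + 0.0401/4)^4 − 1 = 4.071%
Harbor Lending: (1 + 0.0414/2)^2 − 1 = 4.183%
Lakeside Credit Union: (1 + 0.0392/12)^12 − 1 = 3.991%
The highest effective annual rate is Harbor Lending at 4.183%.

Harbor Lending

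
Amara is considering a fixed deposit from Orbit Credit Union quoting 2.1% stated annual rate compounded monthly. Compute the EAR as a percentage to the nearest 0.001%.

EAR = (1 + 0.021/12)^12 − 1.
= (1 + 0.001750)^12 − 1 = 1.021203 − 1 = 2.120%.

2.120%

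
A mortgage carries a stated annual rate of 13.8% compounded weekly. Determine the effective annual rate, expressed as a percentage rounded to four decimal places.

14.7766%

EAR = (1 + 0.138/52)^52 − 1.
= (1 + 0.002654)^52 − 1 = 1.147766 − 1 = 14.7766%.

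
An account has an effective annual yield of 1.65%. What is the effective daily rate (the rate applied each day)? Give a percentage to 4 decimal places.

0.0045%

The per-day rate i satisfies (1 + i)^365 = 1 + 0.0165.
i = 1.0165^(1/365) − 1 = 0.0000448 = 0.0045%.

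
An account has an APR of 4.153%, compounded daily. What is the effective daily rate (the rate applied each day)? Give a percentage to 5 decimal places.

0.01138%

With a nominal annual rate compounded daily, the periodic rate is the nominal rate divided by 365.
i = 0.04153 / 365 = 0.0001138 = 0.01138%.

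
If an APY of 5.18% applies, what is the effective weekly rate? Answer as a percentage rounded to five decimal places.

The per-week rate i satisfies (1 + i)^52 = 1 + 0.0518.
i = 1.0518^(1/52) − 1 = 0.0009717 = 0.09717%.

0.09717%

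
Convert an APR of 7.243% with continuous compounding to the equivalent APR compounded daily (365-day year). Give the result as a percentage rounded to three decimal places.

EAR under continuous compounding: e^0.07243 − 1 = 0.075118.
Solve (1 + r/365)^365 = 1.075118: r/365 = 1.075118^(1/365) − 1 = 0.000198, so r = 0.072437 = 7.244%.

7.244%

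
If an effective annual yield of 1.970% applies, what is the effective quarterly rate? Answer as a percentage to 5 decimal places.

The per-quarter rate i satisfies (1 + i)^4 = 1 + 0.01970.
i = 1.01970^(1/4) − 1 = 0.0048890 = 0.48890%.

0.48890%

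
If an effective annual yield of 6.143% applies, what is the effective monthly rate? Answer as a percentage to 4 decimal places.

0.4980%

The per-month rate i satisfies (1 + i)^12 = 1 + 0.06143.
i = 1.06143^(1/12) − 1 = 0.0049804 = 0.4980%.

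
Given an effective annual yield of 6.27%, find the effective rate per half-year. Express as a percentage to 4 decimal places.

The per-half-year rate i satisfies (1 + i)^2 = 1 + 0.0627.
i = 1.0627^(1/2) − 1 = 0.0308734 = 3.0873%.

3.0873%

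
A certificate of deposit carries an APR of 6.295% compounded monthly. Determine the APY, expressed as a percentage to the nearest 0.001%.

EAR = (1 + 0.06295/12)^12 − 1.
= (1 + 0.005246)^12 − 1 = 1.064798 − 1 = 6.480%.

6.480%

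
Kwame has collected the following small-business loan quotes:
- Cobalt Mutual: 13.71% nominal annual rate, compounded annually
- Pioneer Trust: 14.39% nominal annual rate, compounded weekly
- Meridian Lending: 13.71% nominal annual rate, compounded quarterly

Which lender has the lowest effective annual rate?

Cobalt Mutual

Cobalt Mutual: compounded annually, EAR = 13.710%
Pioneer Trust: (1 + 0.1439/52)^52 − 1 = 15.454%
Meridian Lending: (1 + 0.1371/4)^4 − 1 = 14.431%
The lowest effective annual rate is Cobalt Mutual at 13.710%.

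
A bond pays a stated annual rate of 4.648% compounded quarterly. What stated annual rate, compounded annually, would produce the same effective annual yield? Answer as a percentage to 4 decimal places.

EAR = (1 + 0.04648/4)^4 − 1 = 0.047296.
Compounded annually, the equivalent nominal rate is the EAR itself: 4.7296%.

4.7296%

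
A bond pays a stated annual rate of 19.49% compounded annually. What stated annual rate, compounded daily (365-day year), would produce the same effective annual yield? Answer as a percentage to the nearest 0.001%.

17.811%

Compounded annually, EAR = nominal = 0.194900.
Solve (1 + r/365)^365 = 1.194900: r/365 = 1.194900^(1/365) − 1 = 0.000488, so r = 0.178106 = 17.811%.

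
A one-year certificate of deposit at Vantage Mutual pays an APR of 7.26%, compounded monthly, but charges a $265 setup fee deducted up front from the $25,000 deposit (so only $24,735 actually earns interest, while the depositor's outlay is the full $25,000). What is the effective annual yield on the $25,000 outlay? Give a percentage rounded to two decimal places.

Value after one year: 24,735 × (1 + 0.0726/12)^12 = 24,735 × 1.075065 = $26,591.74.
Effective yield on the $25,000 outlay: 26,591.74 / 25,000 − 1 = 0.063669 = 6.37%.

6.37%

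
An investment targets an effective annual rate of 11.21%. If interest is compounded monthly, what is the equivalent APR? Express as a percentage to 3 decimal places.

10.672%

(1 + r/12)^12 − 1 = 0.1121, so 1 + r/12 = 1.1121^(1/12).
r/12 = 0.008893, so r = 0.106722 = 10.672%.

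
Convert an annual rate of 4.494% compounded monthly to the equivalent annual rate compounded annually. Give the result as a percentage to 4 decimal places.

4.5877%

EAR = (1 + 0.04494/12)^12 − 1 = 0.045877.
Compounded annually, the equivalent nominal rate is the EAR itself: 4.5877%.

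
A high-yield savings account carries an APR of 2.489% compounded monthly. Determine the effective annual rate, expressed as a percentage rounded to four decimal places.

2.5176%

EAR = (1 + 0.02489/12)^12 − 1.
= (1 + 0.002074)^12 − 1 = 1.025176 − 1 = 2.5176%.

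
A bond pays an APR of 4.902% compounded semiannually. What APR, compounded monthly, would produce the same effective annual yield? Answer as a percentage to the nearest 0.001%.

EAR = (1 + 0.04902/2)^2 − 1 = 0.049621.
Solve (1 + r/12)^12 = 1.049621: r/12 = 1.049621^(1/12) − 1 = 0.004044, so r = 0.048527 = 4.853%.

4.853%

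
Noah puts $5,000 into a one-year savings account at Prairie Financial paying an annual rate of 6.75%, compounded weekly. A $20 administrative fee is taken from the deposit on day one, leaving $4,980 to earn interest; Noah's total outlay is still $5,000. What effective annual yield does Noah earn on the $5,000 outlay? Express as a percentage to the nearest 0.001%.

6.550%

Value after one year: 4,980 × (1 + 0.0675/52)^52 = 4,980 × 1.069783 = $5,327.52.
Effective yield on the $5,000 outlay: 5,327.52 / 5,000 − 1 = 0.065504 = 6.550%.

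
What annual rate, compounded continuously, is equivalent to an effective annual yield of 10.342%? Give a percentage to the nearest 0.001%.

Continuous: nominal r satisfies e^r − 1 = 0.10342.
r = ln(1 + 0.10342) = ln(1.10342) = 0.098414 = 9.841%.

9.841%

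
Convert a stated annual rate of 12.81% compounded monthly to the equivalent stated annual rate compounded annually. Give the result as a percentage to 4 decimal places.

13.5895%

EAR = (1 + 0.1281/12)^12 − 1 = 0.135895.
Compounded annually, the equivalent nominal rate is the EAR itself: 13.5895%.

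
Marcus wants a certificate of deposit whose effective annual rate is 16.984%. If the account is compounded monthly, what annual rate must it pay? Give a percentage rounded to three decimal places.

(1 + r/12)^12 − 1 = 0.16984, so 1 + r/12 = 1.16984^(1/12).
r/12 = 0.013158, so r = 0.157897 = 15.790%.

15.790%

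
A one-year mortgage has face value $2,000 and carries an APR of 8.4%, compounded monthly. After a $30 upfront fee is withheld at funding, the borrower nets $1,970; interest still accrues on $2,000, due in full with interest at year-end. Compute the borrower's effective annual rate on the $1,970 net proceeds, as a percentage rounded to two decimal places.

10.39%

Amount owed after one year: 2,000 × (1 + 0.084/12)^12 = 2,000 × 1.087311 = $2,174.62.
Effective rate on net proceeds: 2,174.62 / 1,970 − 1 = 0.103869 = 10.39%.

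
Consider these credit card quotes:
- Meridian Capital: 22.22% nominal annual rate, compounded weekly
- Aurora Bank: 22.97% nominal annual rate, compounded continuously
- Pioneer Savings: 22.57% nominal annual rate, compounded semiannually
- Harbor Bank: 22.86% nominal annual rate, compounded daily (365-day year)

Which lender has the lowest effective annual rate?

Meridian Capital: (1 + 0.2222/52)^52 − 1 = 24.823%
Aurora Bank: e^0.2297 − 1 = 25.822%
Pioneer Savings: (1 + 0.2257/2)^2 − 1 = 23.844%
Harbor Bank: (1 + 0.2286/365)^365 − 1 = 25.675%
The lowest effective annual rate is Pioneer Savings at 23.844%.

Pioneer Savings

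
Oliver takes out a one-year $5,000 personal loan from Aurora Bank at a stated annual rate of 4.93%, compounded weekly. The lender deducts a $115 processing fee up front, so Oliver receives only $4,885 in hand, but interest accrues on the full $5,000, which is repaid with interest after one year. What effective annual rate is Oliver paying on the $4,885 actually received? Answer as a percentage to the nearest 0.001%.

7.524%

Amount owed after one year: 5,000 × (1 + 0.0493/52)^52 = 5,000 × 1.050511 = $5,252.55.
Effective rate on net proceeds: 5,252.55 / 4,885 − 1 = 0.075241 = 7.524%.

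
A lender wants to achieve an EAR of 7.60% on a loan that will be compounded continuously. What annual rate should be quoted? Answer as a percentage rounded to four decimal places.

7.3250%

Continuous: nominal r satisfies e^r − 1 = 0.0760.
r = ln(1 + 0.0760) = ln(1.0760) = 0.073250 = 7.3250%.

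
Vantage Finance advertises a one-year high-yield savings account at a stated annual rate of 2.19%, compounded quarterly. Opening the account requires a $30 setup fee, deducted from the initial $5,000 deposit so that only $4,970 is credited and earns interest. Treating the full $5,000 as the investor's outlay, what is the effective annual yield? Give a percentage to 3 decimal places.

1.595%

Value after one year: 4,970 × (1 + 0.0219/4)^4 = 4,970 × 1.022081 = $5,079.74.
Effective yield on the $5,000 outlay: 5,079.74 / 5,000 − 1 = 0.015948 = 1.595%.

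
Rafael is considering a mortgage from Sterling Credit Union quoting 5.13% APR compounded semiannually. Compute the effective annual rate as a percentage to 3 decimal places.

5.196%

EAR = (1 + 0.0513/2)^2 − 1.
= (1 + 0.025650)^2 − 1 = 1.051958 − 1 = 5.196%.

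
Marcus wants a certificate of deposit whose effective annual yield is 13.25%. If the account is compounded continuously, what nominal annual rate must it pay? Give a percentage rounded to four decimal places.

Continuous: nominal r satisfies e^r − 1 = 0.1325.
r = ln(1 + 0.1325) = ln(1.1325) = 0.124428 = 12.4428%.

12.4428%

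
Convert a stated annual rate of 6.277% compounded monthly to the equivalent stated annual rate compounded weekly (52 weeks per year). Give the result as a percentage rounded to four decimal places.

EAR = (1 + 0.06277/12)^12 − 1 = 0.064608.
Solve (1 + r/52)^52 = 1.064608: r/52 = 1.064608^(1/52) − 1 = 0.001205, so r = 0.062644 = 6.2644%.

6.2644%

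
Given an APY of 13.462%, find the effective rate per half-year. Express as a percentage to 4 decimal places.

6.5185%

The per-half-year rate i satisfies (1 + i)^2 = 1 + 0.13462.
i = 1.13462^(1/2) − 1 = 0.0651854 = 6.5185%.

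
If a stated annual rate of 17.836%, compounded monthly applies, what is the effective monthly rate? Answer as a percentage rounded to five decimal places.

With a nominal annual rate compounded monthly, the periodic rate is the nominal rate divided by 12.
i = 0.17836 / 12 = 0.0148633 = 1.48633%.

1.48633%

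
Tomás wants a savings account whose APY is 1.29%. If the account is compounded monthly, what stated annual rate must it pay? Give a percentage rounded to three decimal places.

(1 + r/12)^12 − 1 = 0.0129, so 1 + r/12 = 1.0129^(1/12).
r/12 = 0.001069, so r = 0.012824 = 1.282%.

1.282%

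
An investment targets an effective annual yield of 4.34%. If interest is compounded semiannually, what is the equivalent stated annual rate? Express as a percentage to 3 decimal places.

(1 + r/2)^2 − 1 = 0.0434, so 1 + r/2 = 1.0434^(1/2).
r/2 = 0.021470, so r = 0.042939 = 4.294%.

4.294%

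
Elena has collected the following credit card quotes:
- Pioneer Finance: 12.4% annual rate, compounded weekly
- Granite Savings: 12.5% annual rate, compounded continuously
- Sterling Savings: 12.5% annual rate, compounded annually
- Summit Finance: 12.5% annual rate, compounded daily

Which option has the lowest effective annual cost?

Sterling Savings

Pioneer Finance: (1 + 0.124/52)^52 − 1 = 13.185%
Granite Savings: e^0.125 − 1 = 13.315%
Sterling Savings: compounded annually, EAR = 12.500%
Summit Finance: (1 + 0.125/365)^365 − 1 = 13.312%
The lowest effective annual rate is Sterling Savings at 12.500%.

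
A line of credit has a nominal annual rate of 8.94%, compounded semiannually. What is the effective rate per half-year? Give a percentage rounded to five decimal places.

With a nominal annual rate compounded semiannually, the periodic rate is the nominal rate divided by 2.
i = 0.0894 / 2 = 0.0447000 = 4.47000%.

4.47000%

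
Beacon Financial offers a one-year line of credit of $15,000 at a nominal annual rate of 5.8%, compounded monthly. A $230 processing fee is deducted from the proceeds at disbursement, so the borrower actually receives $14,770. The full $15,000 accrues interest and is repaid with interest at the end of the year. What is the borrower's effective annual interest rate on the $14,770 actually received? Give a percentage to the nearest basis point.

7.61%

Amount owed after one year: 15,000 × (1 + 0.058/12)^12 = 15,000 × 1.059567 = $15,893.50.
Effective rate on net proceeds: 15,893.50 / 14,770 − 1 = 0.076067 = 7.61%.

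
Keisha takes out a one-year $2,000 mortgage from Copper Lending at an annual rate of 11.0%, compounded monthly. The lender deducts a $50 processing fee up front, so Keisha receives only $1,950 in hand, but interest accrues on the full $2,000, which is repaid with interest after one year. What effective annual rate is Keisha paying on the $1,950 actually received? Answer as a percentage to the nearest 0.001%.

14.433%

Amount owed after one year: 2,000 × (1 + 0.110/12)^12 = 2,000 × 1.115719 = $2,231.44.
Effective rate on net proceeds: 2,231.44 / 1,950 − 1 = 0.144327 = 14.433%.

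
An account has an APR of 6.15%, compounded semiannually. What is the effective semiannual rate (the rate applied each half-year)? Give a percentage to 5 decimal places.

With a nominal annual rate compounded semiannually, the periodic rate is the nominal rate divided by 2.
i = 0.0615 / 2 = 0.0307500 = 3.07500%.

3.07500%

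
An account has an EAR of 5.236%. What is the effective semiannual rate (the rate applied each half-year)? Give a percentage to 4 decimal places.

2.5846%

The per-half-year rate i satisfies (1 + i)^2 = 1 + 0.05236.
i = 1.05236^(1/2) − 1 = 0.0258460 = 2.5846%.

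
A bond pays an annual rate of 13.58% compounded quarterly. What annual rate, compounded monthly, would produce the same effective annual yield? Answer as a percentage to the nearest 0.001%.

EAR = (1 + 0.1358/4)^4 − 1 = 0.142873.
Solve (1 + r/12)^12 = 1.142873: r/12 = 1.142873^(1/12) − 1 = 0.011191, so r = 0.134292 = 13.429%.

13.429%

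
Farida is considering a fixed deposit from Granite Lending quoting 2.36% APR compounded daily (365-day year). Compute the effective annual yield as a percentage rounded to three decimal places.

2.388%

EAR = (1 + 0.0236/365)^365 − 1.
= 1.023880 − 1 = 2.388%.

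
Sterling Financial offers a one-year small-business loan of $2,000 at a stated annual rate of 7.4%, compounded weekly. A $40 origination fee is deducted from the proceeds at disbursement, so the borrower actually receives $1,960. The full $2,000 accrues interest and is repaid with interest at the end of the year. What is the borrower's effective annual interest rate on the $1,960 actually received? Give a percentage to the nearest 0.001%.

9.872%

Amount owed after one year: 2,000 × (1 + 0.074/52)^52 = 2,000 × 1.076750 = $2,153.50.
Effective rate on net proceeds: 2,153.50 / 1,960 − 1 = 0.098725 = 9.872%.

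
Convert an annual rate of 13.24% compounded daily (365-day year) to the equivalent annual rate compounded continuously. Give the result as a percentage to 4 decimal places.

EAR = (1 + 0.1324/365)^365 − 1 = 0.141537.
Equivalent continuous rate: r = ln(1 + 0.141537) = 0.132376 = 13.2376%.

13.2376%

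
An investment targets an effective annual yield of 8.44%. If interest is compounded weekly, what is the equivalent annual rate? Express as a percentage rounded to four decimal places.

8.1090%

(1 + r/52)^52 − 1 = 0.0844, so 1 + r/52 = 1.0844^(1/52).
r/52 = 0.001559, so r = 0.081090 = 8.1090%.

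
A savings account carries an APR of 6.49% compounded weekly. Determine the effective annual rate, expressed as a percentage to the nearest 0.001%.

6.701%

EAR = (1 + 0.0649/52)^52 − 1.
= (1 + 0.001248)^52 − 1 = 1.067009 − 1 = 6.701%.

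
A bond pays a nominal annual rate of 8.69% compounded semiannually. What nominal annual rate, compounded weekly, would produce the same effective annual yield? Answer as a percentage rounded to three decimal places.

EAR = (1 + 0.0869/2)^2 − 1 = 0.088788.
Solve (1 + r/52)^52 = 1.088788: r/52 = 1.088788^(1/52) − 1 = 0.001637, so r = 0.085135 = 8.513%.

8.513%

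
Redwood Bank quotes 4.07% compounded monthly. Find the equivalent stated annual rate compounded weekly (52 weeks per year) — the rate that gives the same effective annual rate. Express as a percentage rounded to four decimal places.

EAR = (1 + 0.0407/12)^12 − 1 = 0.041468.
Solve (1 + r/52)^52 = 1.041468: r/52 = 1.041468^(1/52) − 1 = 0.000782, so r = 0.040647 = 4.0647%.

4.0647%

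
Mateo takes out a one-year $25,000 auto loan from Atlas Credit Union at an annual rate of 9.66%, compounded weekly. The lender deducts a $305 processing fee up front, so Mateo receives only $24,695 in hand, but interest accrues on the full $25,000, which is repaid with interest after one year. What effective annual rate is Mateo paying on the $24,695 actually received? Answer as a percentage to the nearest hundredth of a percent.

Amount owed after one year: 25,000 × (1 + 0.0966/52)^52 = 25,000 × 1.101321 = $27,533.03.
Effective rate on net proceeds: 27,533.03 / 24,695 − 1 = 0.114923 = 11.49%.

11.49%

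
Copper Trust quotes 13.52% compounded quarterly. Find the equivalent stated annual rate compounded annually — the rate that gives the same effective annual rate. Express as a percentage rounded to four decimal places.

EAR = (1 + 0.1352/4)^4 − 1 = 0.142210.
Compounded annually, the equivalent nominal rate is the EAR itself: 14.2210%.

14.2210%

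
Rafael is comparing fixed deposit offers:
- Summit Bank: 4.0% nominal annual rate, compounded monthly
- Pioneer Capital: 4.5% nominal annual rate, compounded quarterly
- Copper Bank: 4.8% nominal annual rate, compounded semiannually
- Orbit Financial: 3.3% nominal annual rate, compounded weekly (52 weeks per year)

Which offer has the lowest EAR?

Orbit Financial

Summit Bank: (1 + 0.040/12)^12 − 1 = 4.074%
Pioneer Capital: (1 + 0.045/4)^4 − 1 = 4.577%
Copper Bank: (1 + 0.048/2)^2 − 1 = 4.858%
Orbit Financial: (1 + 0.033/52)^52 − 1 = 3.354%
The lowest effective annual rate is Orbit Financial at 3.354%.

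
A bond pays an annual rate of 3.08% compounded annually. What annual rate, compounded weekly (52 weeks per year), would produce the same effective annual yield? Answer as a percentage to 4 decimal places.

Compounded annually, EAR = nominal = 0.030800.
Solve (1 + r/52)^52 = 1.030800: r/52 = 1.030800^(1/52) − 1 = 0.000584, so r = 0.030344 = 3.0344%.

3.0344%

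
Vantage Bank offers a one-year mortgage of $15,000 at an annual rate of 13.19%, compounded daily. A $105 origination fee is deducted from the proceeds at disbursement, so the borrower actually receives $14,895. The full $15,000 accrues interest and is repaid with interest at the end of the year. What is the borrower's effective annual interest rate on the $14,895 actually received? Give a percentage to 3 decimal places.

Amount owed after one year: 15,000 × (1 + 0.1319/365)^365 = 15,000 × 1.140967 = $17,114.51.
Effective rate on net proceeds: 17,114.51 / 14,895 − 1 = 0.149010 = 14.901%.

14.901%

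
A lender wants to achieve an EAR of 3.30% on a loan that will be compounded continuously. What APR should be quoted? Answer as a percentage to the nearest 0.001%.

Continuous: nominal r satisfies e^r − 1 = 0.0330.
r = ln(1 + 0.0330) = ln(1.0330) = 0.032467 = 3.247%.

3.247%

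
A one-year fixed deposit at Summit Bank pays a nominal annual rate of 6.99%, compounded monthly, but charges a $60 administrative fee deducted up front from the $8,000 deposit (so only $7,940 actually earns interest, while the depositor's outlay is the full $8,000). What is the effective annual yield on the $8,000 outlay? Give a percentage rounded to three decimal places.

6.414%

Value after one year: 7,940 × (1 + 0.0699/12)^12 = 7,940 × 1.072183 = $8,513.14.
Effective yield on the $8,000 outlay: 8,513.14 / 8,000 − 1 = 0.064142 = 6.414%.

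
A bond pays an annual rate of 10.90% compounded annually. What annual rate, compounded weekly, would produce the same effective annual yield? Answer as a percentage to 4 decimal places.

Compounded annually, EAR = nominal = 0.109000.
Solve (1 + r/52)^52 = 1.109000: r/52 = 1.109000^(1/52) − 1 = 0.001992, so r = 0.103562 = 10.3562%.

10.3562%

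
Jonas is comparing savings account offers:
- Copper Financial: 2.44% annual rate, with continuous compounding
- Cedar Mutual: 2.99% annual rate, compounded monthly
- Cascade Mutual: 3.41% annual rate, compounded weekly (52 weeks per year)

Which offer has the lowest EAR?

Copper Financial: e^0.0244 − 1 = 2.470%
Cedar Mutual: (1 + 0.0299/12)^12 − 1 = 3.031%
Cascade Mutual: (1 + 0.0341/52)^52 − 1 = 3.468%
The lowest effective annual rate is Copper Financial at 2.470%.

Copper Financial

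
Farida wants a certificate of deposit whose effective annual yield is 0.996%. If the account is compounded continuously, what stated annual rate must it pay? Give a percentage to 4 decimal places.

0.9911%

Continuous: nominal r satisfies e^r − 1 = 0.00996.
r = ln(1 + 0.00996) = ln(1.00996) = 0.009911 = 0.9911%.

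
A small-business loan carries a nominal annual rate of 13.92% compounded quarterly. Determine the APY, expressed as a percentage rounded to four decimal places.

14.6636%

EAR = (1 + 0.1392/4)^4 − 1.
= (1 + 0.034800)^4 − 1 = 1.146636 − 1 = 14.6636%.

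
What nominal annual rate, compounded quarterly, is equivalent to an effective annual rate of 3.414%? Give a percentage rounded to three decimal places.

(1 + r/4)^4 − 1 = 0.03414, so 1 + r/4 = 1.03414^(1/4).
r/4 = 0.008428, so r = 0.033711 = 3.371%.

3.371%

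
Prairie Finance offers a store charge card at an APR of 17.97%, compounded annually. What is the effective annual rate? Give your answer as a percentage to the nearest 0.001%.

17.970%

Annual compounding means the effective rate equals the nominal rate: 17.970%.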